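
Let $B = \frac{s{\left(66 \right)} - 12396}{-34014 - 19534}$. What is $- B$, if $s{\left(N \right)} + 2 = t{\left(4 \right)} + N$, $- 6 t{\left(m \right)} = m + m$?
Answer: $- \frac{9250}{40161} \approx -0.23032$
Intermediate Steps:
$t{\left(m \right)} = - \frac{m}{3}$ ($t{\left(m \right)} = - \frac{m + m}{6} = - \frac{2 m}{6} = - \frac{m}{3}$)
$s{\left(N \right)} = - \frac{10}{3} + N$ ($s{\left(N \right)} = -2 + \left(\left(- \frac{1}{3}\right) 4 + N\right) = -2 + \left(- \frac{4}{3} + N\right) = - \frac{10}{3} + N$)
$B = \frac{9250}{40161}$ ($B = \frac{\left(- \frac{10}{3} + 66\right) - 12396}{-34014 - 19534} = \frac{\frac{188}{3} - 12396}{-53548} = \left(- \frac{37000}{3}\right) \left(- \frac{1}{53548}\right) = \frac{9250}{40161} \approx 0.23032$)
$- B = \left(-1\right) \frac{9250}{40161} = - \frac{9250}{40161}$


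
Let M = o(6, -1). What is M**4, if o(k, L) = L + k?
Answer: 625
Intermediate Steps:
M = 5 (M = -1 + 6 = 5)
M**4 = 5**4 = 625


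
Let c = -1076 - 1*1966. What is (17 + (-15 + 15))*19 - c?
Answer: 3365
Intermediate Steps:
c = -3042 (c = -1076 - 1966 = -3042)
(17 + (-15 + 15))*19 - c = (17 + (-15 + 15))*19 - 1*(-3042) = (17 + 0)*19 + 3042 = 17*19 + 3042 = 323 + 3042 = 3365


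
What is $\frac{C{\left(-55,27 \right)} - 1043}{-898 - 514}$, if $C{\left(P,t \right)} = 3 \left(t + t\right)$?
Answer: $\frac{881}{1412} \approx 0.62394$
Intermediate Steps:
$C{\left(P,t \right)} = 6 t$ ($C{\left(P,t \right)} = 3 \cdot 2 t = 6 t$)
$\frac{C{\left(-55,27 \right)} - 1043}{-898 - 514} = \frac{6 \cdot 27 - 1043}{-898 - 514} = \frac{162 - 1043}{-1412} = \left(-881\right) \left(- \frac{1}{1412}\right) = \frac{881}{1412}$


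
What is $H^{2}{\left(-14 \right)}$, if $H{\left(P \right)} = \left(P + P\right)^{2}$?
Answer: $614656$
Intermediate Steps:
$H{\left(P \right)} = 4 P^{2}$ ($H{\left(P \right)} = \left(2 P\right)^{2} = 4 P^{2}$)
$H^{2}{\left(-14 \right)} = \left(4 \left(-14\right)^{2}\right)^{2} = \left(4 \cdot 196\right)^{2} = 784^{2} = 614656$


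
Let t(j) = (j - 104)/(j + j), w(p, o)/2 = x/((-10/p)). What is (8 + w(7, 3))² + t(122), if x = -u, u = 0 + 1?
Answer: 269723/3050 ≈ 88.434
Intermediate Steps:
u = 1
x = -1 (x = -1*1 = -1)
w(p, o) = p/5 (w(p, o) = 2*(-1/((-10/p))) = 2*(-(-1)*p/10) = 2*(p/10) = p/5)
t(j) = (-104 + j)/(2*j) (t(j) = (-104 + j)/((2*j)) = (-104 + j)*(1/(2*j)) = (-104 + j)/(2*j))
(8 + w(7, 3))² + t(122) = (8 + (⅕)*7)² + (½)*(-104 + 122)/122 = (8 + 7/5)² + (½)*(1/122)*18 = (47/5)² + 9/122 = 2209/25 + 9/122 = 269723/3050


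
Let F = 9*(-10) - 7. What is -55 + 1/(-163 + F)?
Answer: -14301/260 ≈ -55.004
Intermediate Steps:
F = -97 (F = -90 - 7 = -97)
-55 + 1/(-163 + F) = -55 + 1/(-163 - 97) = -55 + 1/(-260) = -55 - 1/260 = -14301/260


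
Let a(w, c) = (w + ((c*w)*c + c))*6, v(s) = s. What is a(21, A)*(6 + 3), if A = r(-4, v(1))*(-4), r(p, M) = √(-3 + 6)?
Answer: 55566 - 216*√3 ≈ 55192.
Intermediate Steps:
r(p, M) = √3
A = -4*√3 (A = √3*(-4) = -4*√3 ≈ -6.9282)
a(w, c) = 6*c + 6*w + 6*w*c² (a(w, c) = (w + (w*c² + c))*6 = (w + (c + w*c²))*6 = (c + w + w*c²)*6 = 6*c + 6*w + 6*w*c²)
a(21, A)*(6 + 3) = (6*(-4*√3) + 6*21 + 6*21*(-4*√3)²)*(6 + 3) = (-24*√3 + 126 + 6*21*48)*9 = (-24*√3 + 126 + 6048)*9 = (6174 - 24*√3)*9 = 55566 - 216*√3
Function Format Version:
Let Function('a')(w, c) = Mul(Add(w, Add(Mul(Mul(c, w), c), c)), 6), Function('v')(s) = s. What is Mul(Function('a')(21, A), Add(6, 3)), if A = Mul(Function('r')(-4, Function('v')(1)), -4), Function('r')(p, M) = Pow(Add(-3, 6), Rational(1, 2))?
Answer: Add(55566, Mul(-216, Pow(3, Rational(1, 2)))) ≈ 55192.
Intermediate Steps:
Function('r')(p, M) = Pow(3, Rational(1, 2))
A = Mul(-4, Pow(3, Rational(1, 2))) (A = Mul(Pow(3, Rational(1, 2)), -4) = Mul(-4, Pow(3, Rational(1, 2))) ≈ -6.9282)
Function('a')(w, c) = Add(Mul(6, c), Mul(6, w), Mul(6, w, Pow(c, 2))) (Function('a')(w, c) = Mul(Add(w, Add(Mul(w, Pow(c, 2)), c)), 6) = Mul(Add(w, Add(c, Mul(w, Pow(c, 2)))), 6) = Mul(Add(c, w, Mul(w, Pow(c, 2))), 6) = Add(Mul(6, c), Mul(6, w), Mul(6, w, Pow(c, 2))))
Mul(Function('a')(21, A), Add(6, 3)) = Mul(Add(Mul(6, Mul(-4, Pow(3, Rational(1, 2)))), Mul(6, 21), Mul(6, 21, Pow(Mul(-4, Pow(3, Rational(1, 2))), 2))), Add(6, 3)) = Mul(Add(Mul(-24, Pow(3, Rational(1, 2))), 126, Mul(6, 21, 48)), 9) = Mul(Add(Mul(-24, Pow(3, Rational(1, 2))), 126, 6048), 9) = Mul(Add(6174, Mul(-24, Pow(3, Rational(1, 2)))), 9) = Add(55566, Mul(-216, Pow(3, Rational(1, 2))))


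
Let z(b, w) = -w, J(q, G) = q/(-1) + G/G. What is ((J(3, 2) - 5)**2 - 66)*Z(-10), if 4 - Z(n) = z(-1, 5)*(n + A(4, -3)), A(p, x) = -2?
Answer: 952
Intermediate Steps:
J(q, G) = 1 - q (J(q, G) = q*(-1) + 1 = -q + 1 = 1 - q)
Z(n) = -6 + 5*n (Z(n) = 4 - (-1*5)*(n - 2) = 4 - (-5)*(-2 + n) = 4 - (10 - 5*n) = 4 + (-10 + 5*n) = -6 + 5*n)
((J(3, 2) - 5)**2 - 66)*Z(-10) = (((1 - 1*3) - 5)**2 - 66)*(-6 + 5*(-10)) = (((1 - 3) - 5)**2 - 66)*(-6 - 50) = ((-2 - 5)**2 - 66)*(-56) = ((-7)**2 - 66)*(-56) = (49 - 66)*(-56) = -17*(-56) = 952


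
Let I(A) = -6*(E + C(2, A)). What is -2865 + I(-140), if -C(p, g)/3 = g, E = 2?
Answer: -5397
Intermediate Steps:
C(p, g) = -3*g
I(A) = -12 + 18*A (I(A) = -6*(2 - 3*A) = -12 + 18*A)
-2865 + I(-140) = -2865 + (-12 + 18*(-140)) = -2865 + (-12 - 2520) = -2865 - 2532 = -5397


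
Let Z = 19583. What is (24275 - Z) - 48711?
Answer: -44019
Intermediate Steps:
(24275 - Z) - 48711 = (24275 - 1*19583) - 48711 = (24275 - 19583) - 48711 = 4692 - 48711 = -44019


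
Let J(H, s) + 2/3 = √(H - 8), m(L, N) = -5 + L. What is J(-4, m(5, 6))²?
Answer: -104/9 - 8*I*√3/3 ≈ -11.556 - 4.6188*I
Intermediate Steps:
J(H, s) = -⅔ + √(-8 + H) (J(H, s) = -⅔ + √(H - 8) = -⅔ + √(-8 + H))
J(-4, m(5, 6))² = (-⅔ + √(-8 - 4))² = (-⅔ + √(-12))² = (-⅔ + 2*I*√3)²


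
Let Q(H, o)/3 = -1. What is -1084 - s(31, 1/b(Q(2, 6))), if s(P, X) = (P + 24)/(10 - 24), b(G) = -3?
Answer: -15121/14 ≈ -1080.1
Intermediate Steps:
Q(H, o) = -3 (Q(H, o) = 3*(-1) = -3)
s(P, X) = -12/7 - P/14 (s(P, X) = (24 + P)/(-14) = (24 + P)*(-1/14) = -12/7 - P/14)
-1084 - s(31, 1/b(Q(2, 6))) = -1084 - (-12/7 - 1/14*31) = -1084 - (-12/7 - 31/14) = -1084 - 1*(-55/14) = -1084 + 55/14 = -15121/14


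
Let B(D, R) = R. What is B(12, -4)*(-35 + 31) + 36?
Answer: 52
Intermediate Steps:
B(12, -4)*(-35 + 31) + 36 = -4*(-35 + 31) + 36 = -4*(-4) + 36 = 16 + 36 = 52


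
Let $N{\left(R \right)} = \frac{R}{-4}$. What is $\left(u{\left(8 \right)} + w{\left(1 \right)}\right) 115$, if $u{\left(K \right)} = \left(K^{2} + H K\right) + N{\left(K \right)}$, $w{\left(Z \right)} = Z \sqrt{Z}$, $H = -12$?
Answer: $-3795$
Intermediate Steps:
$w{\left(Z \right)} = Z^{\frac{3}{2}}$
$N{\left(R \right)} = - \frac{R}{4}$ ($N{\left(R \right)} = R \left(- \frac{1}{4}\right) = - \frac{R}{4}$)
$u{\left(K \right)} = K^{2} - \frac{49 K}{4}$ ($u{\left(K \right)} = \left(K^{2} - 12 K\right) - \frac{K}{4} = K^{2} - \frac{49 K}{4}$)
$\left(u{\left(8 \right)} + w{\left(1 \right)}\right) 115 = \left(\frac{1}{4} \cdot 8 \left(-49 + 4 \cdot 8\right) + 1^{\frac{3}{2}}\right) 115 = \left(\frac{1}{4} \cdot 8 \left(-49 + 32\right) + 1\right) 115 = \left(\frac{1}{4} \cdot 8 \left(-17\right) + 1\right) 115 = \left(-34 + 1\right) 115 = \left(-33\right) 115 = -3795$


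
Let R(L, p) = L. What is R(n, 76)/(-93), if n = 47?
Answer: -47/93 ≈ -0.50538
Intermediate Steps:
R(n, 76)/(-93) = 47/(-93) = 47*(-1/93) = -47/93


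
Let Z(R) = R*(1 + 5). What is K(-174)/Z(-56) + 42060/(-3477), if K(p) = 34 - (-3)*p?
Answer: -518141/48678 ≈ -10.644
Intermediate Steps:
Z(R) = 6*R (Z(R) = R*6 = 6*R)
K(p) = 34 + 3*p
K(-174)/Z(-56) + 42060/(-3477) = (34 + 3*(-174))/((6*(-56))) + 42060/(-3477) = (34 - 522)/(-336) + 42060*(-1/3477) = -488*(-1/336) - 14020/1159 = 61/42 - 14020/1159 = -518141/48678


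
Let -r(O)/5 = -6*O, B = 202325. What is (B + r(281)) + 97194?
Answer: 307949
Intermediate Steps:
r(O) = 30*O (r(O) = -(-30)*O = 30*O)
(B + r(281)) + 97194 = (202325 + 30*281) + 97194 = (202325 + 8430) + 97194 = 210755 + 97194 = 307949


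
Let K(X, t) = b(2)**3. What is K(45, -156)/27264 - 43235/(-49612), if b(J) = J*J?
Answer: 9233861/10567356 ≈ 0.87381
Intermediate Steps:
b(J) = J**2
K(X, t) = 64 (K(X, t) = (2**2)**3 = 4**3 = 64)
K(45, -156)/27264 - 43235/(-49612) = 64/27264 - 43235/(-49612) = 64*(1/27264) - 43235*(-1/49612) = 1/426 + 43235/49612 = 9233861/10567356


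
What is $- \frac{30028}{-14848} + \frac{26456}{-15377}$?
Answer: $\frac{17230467}{57079424} \approx 0.30187$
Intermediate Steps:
$- \frac{30028}{-14848} + \frac{26456}{-15377} = \left(-30028\right) \left(- \frac{1}{14848}\right) + 26456 \left(- \frac{1}{15377}\right) = \frac{7507}{3712} - \frac{26456}{15377} = \frac{17230467}{57079424}$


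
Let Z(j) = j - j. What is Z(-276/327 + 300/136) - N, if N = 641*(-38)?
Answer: 24358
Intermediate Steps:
N = -24358
Z(j) = 0
Z(-276/327 + 300/136) - N = 0 - 1*(-24358) = 0 + 24358 = 24358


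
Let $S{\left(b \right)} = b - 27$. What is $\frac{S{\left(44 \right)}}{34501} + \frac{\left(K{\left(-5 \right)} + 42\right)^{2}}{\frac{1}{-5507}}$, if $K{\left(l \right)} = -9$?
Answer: $- \frac{206906740606}{34501} \approx -5.9971 \cdot 10^{6}$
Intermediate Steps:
$S{\left(b \right)} = -27 + b$ ($S{\left(b \right)} = b - 27 = -27 + b$)
$\frac{S{\left(44 \right)}}{34501} + \frac{\left(K{\left(-5 \right)} + 42\right)^{2}}{\frac{1}{-5507}} = \frac{-27 + 44}{34501} + \frac{\left(-9 + 42\right)^{2}}{\frac{1}{-5507}} = 17 \cdot \frac{1}{34501} + \frac{33^{2}}{- \frac{1}{5507}} = \frac{17}{34501} + 1089 \left(-5507\right) = \frac{17}{34501} - 5997123 = - \frac{206906740606}{34501}$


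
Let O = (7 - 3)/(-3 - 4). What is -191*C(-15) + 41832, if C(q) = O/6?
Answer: 878854/21 ≈ 41850.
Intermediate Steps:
O = -4/7 (O = 4/(-7) = 4*(-⅐) = -4/7 ≈ -0.57143)
C(q) = -2/21 (C(q) = -4/7/6 = -4/7*⅙ = -2/21)
-191*C(-15) + 41832 = -191*(-2/21) + 41832 = 382/21 + 41832 = 878854/21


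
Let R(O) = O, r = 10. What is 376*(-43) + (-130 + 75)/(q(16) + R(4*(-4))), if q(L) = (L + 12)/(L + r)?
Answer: -3135877/194 ≈ -16164.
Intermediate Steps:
q(L) = (12 + L)/(10 + L) (q(L) = (L + 12)/(L + 10) = (12 + L)/(10 + L))
376*(-43) + (-130 + 75)/(q(16) + R(4*(-4))) = 376*(-43) + (-130 + 75)/((12 + 16)/(10 + 16) + 4*(-4)) = -16168 - 55/(28/26 - 16) = -16168 - 55/((1/26)*28 - 16) = -16168 - 55/(14/13 - 16) = -16168 - 55/(-194/13) = -16168 - 55*(-13/194) = -16168 + 715/194 = -3135877/194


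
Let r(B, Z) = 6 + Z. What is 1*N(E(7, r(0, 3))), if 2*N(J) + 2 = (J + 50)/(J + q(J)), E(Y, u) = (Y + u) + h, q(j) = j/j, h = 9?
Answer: 23/52 ≈ 0.44231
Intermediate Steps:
q(j) = 1
E(Y, u) = 9 + Y + u (E(Y, u) = (Y + u) + 9 = 9 + Y + u)
N(J) = -1 + (50 + J)/(2*(1 + J)) (N(J) = -1 + ((J + 50)/(J + 1))/2 = -1 + ((50 + J)/(1 + J))/2 = -1 + (50 + J)/(2*(1 + J)))
1*N(E(7, r(0, 3))) = 1*((48 - (9 + 7 + (6 + 3)))/(2*(1 + (9 + 7 + (6 + 3))))) = 1*((48 - (9 + 7 + 9))/(2*(1 + (9 + 7 + 9)))) = 1*((48 - 1*25)/(2*(1 + 25))) = 1*((½)*(48 - 25)/26) = 1*((½)*(1/26)*23) = 1*(23/52) = 23/52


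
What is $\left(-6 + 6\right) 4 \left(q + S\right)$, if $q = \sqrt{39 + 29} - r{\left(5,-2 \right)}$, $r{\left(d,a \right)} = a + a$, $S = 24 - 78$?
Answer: $0$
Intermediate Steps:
$S = -54$
$r{\left(d,a \right)} = 2 a$
$q = 4 + 2 \sqrt{17}$ ($q = \sqrt{39 + 29} - 2 \left(-2\right) = \sqrt{68} - -4 = 2 \sqrt{17} + 4 = 4 + 2 \sqrt{17} \approx 12.246$)
$\left(-6 + 6\right) 4 \left(q + S\right) = \left(-6 + 6\right) 4 \left(\left(4 + 2 \sqrt{17}\right) - 54\right) = 0 \cdot 4 \left(-50 + 2 \sqrt{17}\right) = 0 \left(-50 + 2 \sqrt{17}\right) = 0$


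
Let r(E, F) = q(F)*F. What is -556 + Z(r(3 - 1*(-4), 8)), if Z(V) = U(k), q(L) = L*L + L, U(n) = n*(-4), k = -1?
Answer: -552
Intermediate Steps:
U(n) = -4*n
q(L) = L + L**2 (q(L) = L**2 + L = L + L**2)
r(E, F) = F**2*(1 + F) (r(E, F) = (F*(1 + F))*F = F**2*(1 + F))
Z(V) = 4 (Z(V) = -4*(-1) = 4)
-556 + Z(r(3 - 1*(-4), 8)) = -556 + 4 = -552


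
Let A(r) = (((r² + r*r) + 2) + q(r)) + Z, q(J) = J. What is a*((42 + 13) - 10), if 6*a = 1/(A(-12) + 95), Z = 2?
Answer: 1/50 ≈ 0.020000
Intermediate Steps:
A(r) = 4 + r + 2*r² (A(r) = (((r² + r*r) + 2) + r) + 2 = (((r² + r²) + 2) + r) + 2 = ((2*r² + 2) + r) + 2 = ((2 + 2*r²) + r) + 2 = (2 + r + 2*r²) + 2 = 4 + r + 2*r²)
a = 1/2250 (a = 1/(6*((4 - 12 + 2*(-12)²) + 95)) = 1/(6*((4 - 12 + 2*144) + 95)) = 1/(6*((4 - 12 + 288) + 95)) = 1/(6*(280 + 95)) = (⅙)/375 = (⅙)*(1/375) = 1/2250 ≈ 0.00044444)
a*((42 + 13) - 10) = ((42 + 13) - 10)/2250 = (55 - 10)/2250 = (1/2250)*45 = 1/50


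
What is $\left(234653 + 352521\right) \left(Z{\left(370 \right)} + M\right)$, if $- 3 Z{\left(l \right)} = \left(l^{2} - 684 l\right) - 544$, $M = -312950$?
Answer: $-160910337308$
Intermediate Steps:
$Z{\left(l \right)} = \frac{544}{3} + 228 l - \frac{l^{2}}{3}$ ($Z{\left(l \right)} = - \frac{\left(l^{2} - 684 l\right) - 544}{3} = - \frac{-544 + l^{2} - 684 l}{3} = \frac{544}{3} + 228 l - \frac{l^{2}}{3}$)
$\left(234653 + 352521\right) \left(Z{\left(370 \right)} + M\right) = \left(234653 + 352521\right) \left(\left(\frac{544}{3} + 228 \cdot 370 - \frac{370^{2}}{3}\right) - 312950\right) = 587174 \left(\left(\frac{544}{3} + 84360 - \frac{136900}{3}\right) - 312950\right) = 587174 \left(38908 - 312950\right) = 587174 \left(-274042\right) = -160910337308$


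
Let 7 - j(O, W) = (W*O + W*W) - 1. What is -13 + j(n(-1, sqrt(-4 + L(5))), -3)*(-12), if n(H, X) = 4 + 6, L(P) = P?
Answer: -361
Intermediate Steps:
n(H, X) = 10
j(O, W) = 8 - W**2 - O*W (j(O, W) = 7 - ((W*O + W*W) - 1) = 7 - ((O*W + W**2) - 1) = 7 - ((W**2 + O*W) - 1) = 7 - (-1 + W**2 + O*W) = 7 + (1 - W**2 - O*W) = 8 - W**2 - O*W)
-13 + j(n(-1, sqrt(-4 + L(5))), -3)*(-12) = -13 + (8 - 1*(-3)**2 - 1*10*(-3))*(-12) = -13 + (8 - 1*9 + 30)*(-12) = -13 + (8 - 9 + 30)*(-12) = -13 + 29*(-12) = -13 - 348 = -361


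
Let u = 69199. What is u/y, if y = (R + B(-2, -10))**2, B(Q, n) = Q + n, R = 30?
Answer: 69199/324 ≈ 213.58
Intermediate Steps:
y = 324 (y = (30 + (-2 - 10))**2 = (30 - 12)**2 = 18**2 = 324)
u/y = 69199/324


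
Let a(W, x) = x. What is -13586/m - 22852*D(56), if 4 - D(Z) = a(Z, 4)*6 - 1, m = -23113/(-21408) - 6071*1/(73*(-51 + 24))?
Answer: 25212338931820/58507897 ≈ 4.3092e+5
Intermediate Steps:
m = 58507897/14065056 (m = -23113*(-1/21408) - 6071/(73*(-27)) = 23113/21408 - 6071/(-1971) = 23113/21408 - 6071*(-1/1971) = 23113/21408 + 6071/1971 = 58507897/14065056 ≈ 4.1598)
D(Z) = -19 (D(Z) = 4 - (4*6 - 1) = 4 - (24 - 1) = 4 - 1*23 = 4 - 23 = -19)
-13586/m - 22852*D(56) = -13586/58507897/14065056 - 22852/(1/(-19)) = -13586*14065056/58507897 - 22852/(-1/19) = -191087850816/58507897 - 22852*(-19) = -191087850816/58507897 + 434188 = 25212338931820/58507897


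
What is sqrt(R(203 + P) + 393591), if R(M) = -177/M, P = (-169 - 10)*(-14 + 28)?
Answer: 5*sqrt(1704107670)/329 ≈ 627.37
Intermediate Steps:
P = -2506 (P = -179*14 = -2506)
sqrt(R(203 + P) + 393591) = sqrt(-177/(203 - 2506) + 393591) = sqrt(-177/(-2303) + 393591) = sqrt(-177*(-1/2303) + 393591) = sqrt(177/2303 + 393591) = sqrt(906440250/2303) = 5*sqrt(1704107670)/329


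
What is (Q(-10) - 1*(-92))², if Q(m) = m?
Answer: 6724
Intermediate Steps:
(Q(-10) - 1*(-92))² = (-10 - 1*(-92))² = (-10 + 92)² = 82² = 6724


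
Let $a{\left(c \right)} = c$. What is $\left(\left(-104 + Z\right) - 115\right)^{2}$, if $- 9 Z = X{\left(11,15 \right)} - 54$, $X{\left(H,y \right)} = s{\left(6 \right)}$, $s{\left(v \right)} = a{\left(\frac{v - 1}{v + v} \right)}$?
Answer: $\frac{529414081}{11664} \approx 45389.0$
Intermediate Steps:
$s{\left(v \right)} = \frac{-1 + v}{2 v}$ ($s{\left(v \right)} = \frac{v - 1}{v + v} = \frac{-1 + v}{2 v}$)
$X{\left(H,y \right)} = \frac{5}{12}$ ($X{\left(H,y \right)} = \frac{-1 + 6}{2 \cdot 6} = \frac{1}{2} \cdot \frac{1}{6} \cdot 5 = \frac{5}{12}$)
$Z = \frac{643}{108}$ ($Z = - \frac{\frac{5}{12} - 54}{9} = \left(- \frac{1}{9}\right) \left(- \frac{643}{12}\right) = \frac{643}{108} \approx 5.9537$)
$\left(\left(-104 + Z\right) - 115\right)^{2} = \left(\left(-104 + \frac{643}{108}\right) - 115\right)^{2} = \left(- \frac{10589}{108} - 115\right)^{2} = \left(- \frac{23009}{108}\right)^{2} = \frac{529414081}{11664}$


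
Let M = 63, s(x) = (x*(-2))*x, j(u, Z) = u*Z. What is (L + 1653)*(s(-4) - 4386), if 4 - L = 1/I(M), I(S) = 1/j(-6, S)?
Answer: -8990630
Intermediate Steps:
j(u, Z) = Z*u
s(x) = -2*x² (s(x) = (-2*x)*x = -2*x²)
I(S) = -1/(6*S) (I(S) = 1/(S*(-6)) = 1/(-6*S) = -1/(6*S))
L = 382 (L = 4 - 1/((-⅙/63)) = 4 - 1/((-⅙*1/63)) = 4 - 1/(-1/378) = 4 - 1*(-378) = 4 + 378 = 382)
(L + 1653)*(s(-4) - 4386) = (382 + 1653)*(-2*(-4)² - 4386) = 2035*(-2*16 - 4386) = 2035*(-32 - 4386) = 2035*(-4418) = -8990630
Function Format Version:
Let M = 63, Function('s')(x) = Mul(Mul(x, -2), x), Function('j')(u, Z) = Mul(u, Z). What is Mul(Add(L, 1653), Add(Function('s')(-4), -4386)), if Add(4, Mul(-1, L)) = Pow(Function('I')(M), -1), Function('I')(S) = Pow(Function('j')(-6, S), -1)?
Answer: -8990630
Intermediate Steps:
Function('j')(u, Z) = Mul(Z, u)
Function('s')(x) = Mul(-2, Pow(x, 2)) (Function('s')(x) = Mul(Mul(-2, x), x) = Mul(-2, Pow(x, 2)))
Function('I')(S) = Mul(Rational(-1, 6), Pow(S, -1)) (Function('I')(S) = Pow(Mul(S, -6), -1) = Pow(Mul(-6, S), -1) = Mul(Rational(-1, 6), Pow(S, -1)))
L = 382 (L = Add(4, Mul(-1, Pow(Mul(Rational(-1, 6), Pow(63, -1)), -1))) = Add(4, Mul(-1, Pow(Mul(Rational(-1, 6), Rational(1, 63)), -1))) = Add(4, Mul(-1, Pow(Rational(-1, 378), -1))) = Add(4, Mul(-1, -378)) = Add(4, 378) = 382)
Mul(Add(L, 1653), Add(Function('s')(-4), -4386)) = Mul(Add(382, 1653), Add(Mul(-2, Pow(-4, 2)), -4386)) = Mul(2035, Add(Mul(-2, 16), -4386)) = Mul(2035, Add(-32, -4386)) = Mul(2035, -4418) = -8990630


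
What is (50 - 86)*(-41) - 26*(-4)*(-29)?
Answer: -1540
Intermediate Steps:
(50 - 86)*(-41) - 26*(-4)*(-29) = -36*(-41) + 104*(-29) = 1476 - 3016 = -1540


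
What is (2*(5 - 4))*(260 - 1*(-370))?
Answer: 1260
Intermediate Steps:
(2*(5 - 4))*(260 - 1*(-370)) = (2*1)*(260 + 370) = 2*630 = 1260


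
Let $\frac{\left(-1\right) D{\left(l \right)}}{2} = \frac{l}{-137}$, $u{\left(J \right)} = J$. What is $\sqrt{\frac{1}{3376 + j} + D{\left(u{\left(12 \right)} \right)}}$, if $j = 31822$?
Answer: $\frac{\sqrt{4074161214014}}{4822126} \approx 0.41858$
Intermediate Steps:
$D{\left(l \right)} = \frac{2 l}{137}$ ($D{\left(l \right)} = - 2 \frac{l}{-137} = - 2 l \left(- \frac{1}{137}\right) = - 2 \left(- \frac{l}{137}\right) = \frac{2 l}{137}$)
$\sqrt{\frac{1}{3376 + j} + D{\left(u{\left(12 \right)} \right)}} = \sqrt{\frac{1}{3376 + 31822} + \frac{2}{137} \cdot 12} = \sqrt{\frac{1}{35198} + \frac{24}{137}} = \sqrt{\frac{844889}{4822126}} = \frac{\sqrt{4074161214014}}{4822126}$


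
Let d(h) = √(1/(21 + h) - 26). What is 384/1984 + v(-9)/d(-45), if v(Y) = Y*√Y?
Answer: 6/31 - 54*√6/25 ≈ -5.0974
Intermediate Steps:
v(Y) = Y^(3/2)
d(h) = √(-26 + 1/(21 + h))
384/1984 + v(-9)/d(-45) = 384/1984 + (-9)^(3/2)/(√((-545 - 26*(-45))/(21 - 45))) = 384*(1/1984) + (-27*I)/(√((-545 + 1170)/(-24))) = 6/31 + (-27*I)/(√(-1/24*625)) = 6/31 + (-27*I)/(√(-625/24)) = 6/31 + (-27*I)/((25*I*√6/12)) = 6/31 + (-27*I)*(-2*I*√6/25) = 6/31 - 54*√6/25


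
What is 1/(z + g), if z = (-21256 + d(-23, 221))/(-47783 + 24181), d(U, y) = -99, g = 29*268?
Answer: 23602/183456099 ≈ 0.00012865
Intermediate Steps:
g = 7772
z = 21355/23602 (z = (-21256 - 99)/(-47783 + 24181) = -21355/(-23602) = -21355*(-1/23602) = 21355/23602 ≈ 0.90480)
1/(z + g) = 1/(21355/23602 + 7772) = 1/(183456099/23602) = 23602/183456099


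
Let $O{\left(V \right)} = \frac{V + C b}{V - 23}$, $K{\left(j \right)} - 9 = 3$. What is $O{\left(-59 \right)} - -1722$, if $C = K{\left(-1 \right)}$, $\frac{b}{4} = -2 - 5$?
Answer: $\frac{141599}{82} \approx 1726.8$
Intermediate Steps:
$K{\left(j \right)} = 12$ ($K{\left(j \right)} = 9 + 3 = 12$)
$b = -28$ ($b = 4 \left(-2 - 5\right) = 4 \left(-7\right) = -28$)
$C = 12$
$O{\left(V \right)} = \frac{-336 + V}{-23 + V}$ ($O{\left(V \right)} = \frac{V + 12 \left(-28\right)}{V - 23} = \frac{V - 336}{-23 + V} = \frac{-336 + V}{-23 + V}$)
$O{\left(-59 \right)} - -1722 = \frac{-336 - 59}{-23 - 59} - -1722 = \frac{1}{-82} \left(-395\right) + 1722 = \left(- \frac{1}{82}\right) \left(-395\right) + 1722 = \frac{395}{82} + 1722 = \frac{141599}{82}$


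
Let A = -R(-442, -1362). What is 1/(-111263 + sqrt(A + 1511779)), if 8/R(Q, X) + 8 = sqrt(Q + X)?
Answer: -1/(111263 - sqrt(1511779 + 8/(8 - 2*I*sqrt(451)))) ≈ -9.0882e-6 - 6.1095e-15*I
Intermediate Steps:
R(Q, X) = 8/(-8 + sqrt(Q + X))
A = -8/(-8 + 2*I*sqrt(451)) (A = -8/(-8 + sqrt(-442 - 1362)) = -8/(-8 + sqrt(-1804)) = -8/(-8 + 2*I*sqrt(451)) ≈ 0.034261 + 0.1819*I)
1/(-111263 + sqrt(A + 1511779)) = 1/(-111263 + sqrt((16/467 + 4*I*sqrt(451)/467) + 1511779)) = 1/(-111263 + sqrt(706000809/467 + 4*I*sqrt(451)/467))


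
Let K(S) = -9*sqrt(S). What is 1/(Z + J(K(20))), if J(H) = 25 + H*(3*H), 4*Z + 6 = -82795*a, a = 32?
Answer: -2/1314953 ≈ -1.5210e-6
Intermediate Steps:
Z = -1324723/2 (Z = -3/2 + (-82795*32)/4 = -3/2 + (1/4)*(-2649440) = -3/2 - 662360 = -1324723/2 ≈ -6.6236e+5)
J(H) = 25 + 3*H**2
1/(Z + J(K(20))) = 1/(-1324723/2 + (25 + 3*(-18*sqrt(5))**2)) = 1/(-1324723/2 + (25 + 3*1620)) = 1/(-1324723/2 + (25 + 4860)) = 1/(-1324723/2 + 4885) = 1/(-1314953/2) = -2/1314953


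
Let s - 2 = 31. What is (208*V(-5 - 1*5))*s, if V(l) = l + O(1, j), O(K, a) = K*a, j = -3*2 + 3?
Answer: -89232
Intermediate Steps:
s = 33 (s = 2 + 31 = 33)
j = -3 (j = -6 + 3 = -3)
V(l) = -3 + l (V(l) = l + 1*(-3) = l - 3 = -3 + l)
(208*V(-5 - 1*5))*s = (208*(-3 + (-5 - 1*5)))*33 = (208*(-3 + (-5 - 5)))*33 = (208*(-3 - 10))*33 = (208*(-13))*33 = -2704*33 = -89232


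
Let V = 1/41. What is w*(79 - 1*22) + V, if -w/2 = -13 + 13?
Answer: 1/41 ≈ 0.024390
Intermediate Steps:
w = 0 (w = -2*(-13 + 13) = -2*0 = 0)
V = 1/41 ≈ 0.024390
w*(79 - 1*22) + V = 0*(79 - 1*22) + 1/41 = 0*(79 - 22) + 1/41 = 0*57 + 1/41 = 0 + 1/41 = 1/41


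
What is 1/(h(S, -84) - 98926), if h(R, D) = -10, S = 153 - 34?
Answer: -1/98936 ≈ -1.0108e-5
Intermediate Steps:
S = 119
1/(h(S, -84) - 98926) = 1/(-10 - 98926) = 1/(-98936) = -1/98936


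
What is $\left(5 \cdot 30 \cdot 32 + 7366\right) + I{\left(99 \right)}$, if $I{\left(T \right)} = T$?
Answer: $12265$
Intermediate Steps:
$\left(5 \cdot 30 \cdot 32 + 7366\right) + I{\left(99 \right)} = \left(5 \cdot 30 \cdot 32 + 7366\right) + 99 = \left(150 \cdot 32 + 7366\right) + 99 = \left(4800 + 7366\right) + 99 = 12166 + 99 = 12265$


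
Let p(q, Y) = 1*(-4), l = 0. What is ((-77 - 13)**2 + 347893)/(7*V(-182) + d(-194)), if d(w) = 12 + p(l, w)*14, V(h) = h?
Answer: -355993/1318 ≈ -270.10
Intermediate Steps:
p(q, Y) = -4
d(w) = -44 (d(w) = 12 - 4*14 = 12 - 56 = -44)
((-77 - 13)**2 + 347893)/(7*V(-182) + d(-194)) = ((-77 - 13)**2 + 347893)/(7*(-182) - 44) = ((-90)**2 + 347893)/(-1274 - 44) = (8100 + 347893)/(-1318) = 355993*(-1/1318) = -355993/1318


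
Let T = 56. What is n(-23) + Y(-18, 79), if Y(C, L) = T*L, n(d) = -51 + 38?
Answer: 4411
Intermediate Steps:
n(d) = -13
Y(C, L) = 56*L
n(-23) + Y(-18, 79) = -13 + 56*79 = -13 + 4424 = 4411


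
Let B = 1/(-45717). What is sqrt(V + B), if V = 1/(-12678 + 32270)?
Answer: 5*sqrt(4775476530)/63977676 ≈ 0.0054007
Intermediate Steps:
V = 1/19592 ≈ 5.1041e-5
B = -1/45717 ≈ -2.1874e-5
sqrt(V + B) = sqrt(1/19592 - 1/45717) = sqrt(26125/895687464) = 5*sqrt(4775476530)/63977676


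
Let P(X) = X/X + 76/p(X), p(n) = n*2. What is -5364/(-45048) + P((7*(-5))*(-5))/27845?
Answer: 2178974727/18292772750 ≈ 0.11912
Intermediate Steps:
p(n) = 2*n
P(X) = 1 + 38/X (P(X) = X/X + 76/((2*X)) = 1 + 76*(1/(2*X)) = 1 + 38/X)
-5364/(-45048) + P((7*(-5))*(-5))/27845 = -5364/(-45048) + ((38 + (7*(-5))*(-5))/(((7*(-5))*(-5))))/27845 = -5364*(-1/45048) + ((38 - 35*(-5))/((-35*(-5))))*(1/27845) = 447/3754 + ((38 + 175)/175)*(1/27845) = 447/3754 + ((1/175)*213)*(1/27845) = 447/3754 + (213/175)*(1/27845) = 447/3754 + 213/4872875 = 2178974727/18292772750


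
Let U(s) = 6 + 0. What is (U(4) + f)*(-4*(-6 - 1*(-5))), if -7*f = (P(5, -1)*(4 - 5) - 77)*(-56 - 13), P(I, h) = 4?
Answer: -22188/7 ≈ -3169.7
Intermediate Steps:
U(s) = 6
f = -5589/7 (f = -(4*(4 - 5) - 77)*(-56 - 13)/7 = -(4*(-1) - 77)*(-69)/7 = -(-4 - 77)*(-69)/7 = -(-81)*(-69)/7 = -⅐*5589 = -5589/7 ≈ -798.43)
(U(4) + f)*(-4*(-6 - 1*(-5))) = (6 - 5589/7)*(-4*(-6 - 1*(-5))) = -(-22188)*(-6 + 5)/7 = -(-22188)*(-1)/7 = -5547/7*4 = -22188/7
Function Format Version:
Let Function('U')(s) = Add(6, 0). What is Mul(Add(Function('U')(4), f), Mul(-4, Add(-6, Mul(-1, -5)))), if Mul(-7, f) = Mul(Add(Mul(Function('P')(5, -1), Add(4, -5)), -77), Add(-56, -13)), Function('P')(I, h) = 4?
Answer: Rational(-22188, 7) ≈ -3169.7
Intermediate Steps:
Function('U')(s) = 6
f = Rational(-5589, 7) (f = Mul(Rational(-1, 7), Mul(Add(Mul(4, Add(4, -5)), -77), Add(-56, -13))) = Mul(Rational(-1, 7), Mul(Add(Mul(4, -1), -77), -69)) = Mul(Rational(-1, 7), Mul(Add(-4, -77), -69)) = Mul(Rational(-1, 7), Mul(-81, -69)) = Mul(Rational(-1, 7), 5589) = Rational(-5589, 7) ≈ -798.43)
Mul(Add(Function('U')(4), f), Mul(-4, Add(-6, Mul(-1, -5)))) = Mul(Add(6, Rational(-5589, 7)), Mul(-4, Add(-6, Mul(-1, -5)))) = Mul(Rational(-5547, 7), Mul(-4, Add(-6, 5))) = Mul(Rational(-5547, 7), Mul(-4, -1)) = Mul(Rational(-5547, 7), 4) = Rational(-22188, 7)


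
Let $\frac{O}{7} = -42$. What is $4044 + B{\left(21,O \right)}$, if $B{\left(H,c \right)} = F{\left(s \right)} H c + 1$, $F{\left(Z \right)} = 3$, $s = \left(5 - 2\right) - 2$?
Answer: $-14477$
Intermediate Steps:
$s = 1$ ($s = 3 - 2 = 1$)
$O = -294$ ($O = 7 \left(-42\right) = -294$)
$B{\left(H,c \right)} = 1 + 3 H c$ ($B{\left(H,c \right)} = 3 H c + 1 = 1 + 3 H c$)
$4044 + B{\left(21,O \right)} = 4044 + \left(1 + 3 \cdot 21 \left(-294\right)\right) = 4044 + \left(1 - 18522\right) = 4044 - 18521 = -14477$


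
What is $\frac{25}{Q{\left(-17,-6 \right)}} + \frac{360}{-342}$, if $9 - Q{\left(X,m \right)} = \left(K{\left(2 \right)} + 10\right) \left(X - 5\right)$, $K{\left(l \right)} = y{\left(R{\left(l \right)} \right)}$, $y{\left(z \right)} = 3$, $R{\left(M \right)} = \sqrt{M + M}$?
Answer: $- \frac{1085}{1121} \approx -0.96789$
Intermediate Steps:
$R{\left(M \right)} = \sqrt{2} \sqrt{M}$ ($R{\left(M \right)} = \sqrt{2 M} = \sqrt{2} \sqrt{M}$)
$K{\left(l \right)} = 3$
$Q{\left(X,m \right)} = 74 - 13 X$ ($Q{\left(X,m \right)} = 9 - \left(3 + 10\right) \left(X - 5\right) = 9 - 13 \left(-5 + X\right) = 9 - \left(-65 + 13 X\right) = 74 - 13 X$)
$\frac{25}{Q{\left(-17,-6 \right)}} + \frac{360}{-342} = \frac{25}{74 - -221} + \frac{360}{-342} = \frac{25}{74 + 221} + 360 \left(- \frac{1}{342}\right) = \frac{25}{295} - \frac{20}{19} = 25 \cdot \frac{1}{295} - \frac{20}{19} = \frac{5}{59} - \frac{20}{19} = - \frac{1085}{1121}$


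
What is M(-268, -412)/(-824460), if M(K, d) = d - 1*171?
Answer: 583/824460 ≈ 0.00070713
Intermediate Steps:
M(K, d) = -171 + d (M(K, d) = d - 171 = -171 + d)
M(-268, -412)/(-824460) = (-171 - 412)/(-824460) = -583*(-1/824460) = 583/824460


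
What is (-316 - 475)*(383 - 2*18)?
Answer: -274477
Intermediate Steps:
(-316 - 475)*(383 - 2*18) = -791*(383 - 36) = -791*347 = -274477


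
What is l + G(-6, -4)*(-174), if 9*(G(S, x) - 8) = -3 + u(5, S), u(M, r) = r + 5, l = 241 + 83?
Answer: -2972/3 ≈ -990.67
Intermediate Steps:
l = 324
u(M, r) = 5 + r
G(S, x) = 74/9 + S/9 (G(S, x) = 8 + (-3 + (5 + S))/9 = 8 + (2 + S)/9 = 8 + (2/9 + S/9) = 74/9 + S/9)
l + G(-6, -4)*(-174) = 324 + (74/9 + (1/9)*(-6))*(-174) = 324 + (74/9 - 2/3)*(-174) = 324 + (68/9)*(-174) = 324 - 3944/3 = -2972/3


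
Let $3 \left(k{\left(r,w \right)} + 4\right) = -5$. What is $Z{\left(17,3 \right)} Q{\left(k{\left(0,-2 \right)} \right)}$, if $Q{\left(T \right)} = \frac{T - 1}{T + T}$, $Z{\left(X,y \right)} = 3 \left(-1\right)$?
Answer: $- \frac{30}{17} \approx -1.7647$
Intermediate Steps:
$Z{\left(X,y \right)} = -3$
$k{\left(r,w \right)} = - \frac{17}{3}$ ($k{\left(r,w \right)} = -4 + \frac{1}{3} \left(-5\right) = -4 - \frac{5}{3} = - \frac{17}{3}$)
$Q{\left(T \right)} = \frac{-1 + T}{2 T}$
$Z{\left(17,3 \right)} Q{\left(k{\left(0,-2 \right)} \right)} = - 3 \frac{-1 - \frac{17}{3}}{2 \left(- \frac{17}{3}\right)} = - 3 \cdot \frac{1}{2} \left(- \frac{3}{17}\right) \left(- \frac{20}{3}\right) = \left(-3\right) \frac{10}{17} = - \frac{30}{17}$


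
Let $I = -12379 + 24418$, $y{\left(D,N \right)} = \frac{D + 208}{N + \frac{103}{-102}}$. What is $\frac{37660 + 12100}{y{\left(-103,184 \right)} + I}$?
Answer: $\frac{185754080}{44943729} \approx 4.133$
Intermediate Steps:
$y{\left(D,N \right)} = \frac{208 + D}{- \frac{103}{102} + N}$ ($y{\left(D,N \right)} = \frac{208 + D}{N + 103 \left(- \frac{1}{102}\right)} = \frac{208 + D}{N - \frac{103}{102}} = \frac{208 + D}{- \frac{103}{102} + N}$)
$I = 12039$
$\frac{37660 + 12100}{y{\left(-103,184 \right)} + I} = \frac{37660 + 12100}{\frac{102 \left(208 - 103\right)}{-103 + 102 \cdot 184} + 12039} = \frac{49760}{102 \frac{1}{-103 + 18768} \cdot 105 + 12039} = \frac{49760}{102 \cdot \frac{1}{18665} \cdot 105 + 12039} = \frac{49760}{\frac{2142}{3733} + 12039} = \frac{49760}{\frac{44943729}{3733}} = 49760 \cdot \frac{3733}{44943729} = \frac{185754080}{44943729}$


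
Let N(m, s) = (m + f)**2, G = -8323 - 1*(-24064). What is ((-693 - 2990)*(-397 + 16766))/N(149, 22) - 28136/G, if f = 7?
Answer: -105518089967/42563664 ≈ -2479.1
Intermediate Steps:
G = 15741 (G = -8323 + 24064 = 15741)
N(m, s) = (7 + m)**2 (N(m, s) = (m + 7)**2 = (7 + m)**2)
((-693 - 2990)*(-397 + 16766))/N(149, 22) - 28136/G = ((-693 - 2990)*(-397 + 16766))/((7 + 149)**2) - 28136/15741 = (-3683*16369)/(156**2) - 28136*1/15741 = -60287027/24336 - 28136/15741 = -105518089967/42563664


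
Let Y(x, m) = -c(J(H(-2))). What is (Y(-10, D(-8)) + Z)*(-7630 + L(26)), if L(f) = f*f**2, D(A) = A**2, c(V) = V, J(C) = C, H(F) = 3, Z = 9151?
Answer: 90986008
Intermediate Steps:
L(f) = f**3
Y(x, m) = -3 (Y(x, m) = -1*3 = -3)
(Y(-10, D(-8)) + Z)*(-7630 + L(26)) = (-3 + 9151)*(-7630 + 26**3) = 9148*(-7630 + 17576) = 9148*9946 = 90986008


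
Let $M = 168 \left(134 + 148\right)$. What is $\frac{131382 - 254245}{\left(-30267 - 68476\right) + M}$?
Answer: $\frac{122863}{51367} \approx 2.3919$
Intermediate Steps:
$M = 47376$ ($M = 168 \cdot 282 = 47376$)
$\frac{131382 - 254245}{\left(-30267 - 68476\right) + M} = \frac{131382 - 254245}{\left(-30267 - 68476\right) + 47376} = - \frac{122863}{\left(-30267 - 68476\right) + 47376} = - \frac{122863}{-98743 + 47376} = - \frac{122863}{-51367} = \left(-122863\right) \left(- \frac{1}{51367}\right) = \frac{122863}{51367}$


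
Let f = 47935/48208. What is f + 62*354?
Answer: 1058117119/48208 ≈ 21949.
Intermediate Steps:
f = 47935/48208 (f = 47935*(1/48208) = 47935/48208 ≈ 0.99434)
f + 62*354 = 47935/48208 + 62*354 = 47935/48208 + 21948 = 1058117119/48208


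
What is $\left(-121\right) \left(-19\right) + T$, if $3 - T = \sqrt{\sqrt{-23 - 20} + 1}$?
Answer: $2302 - \sqrt{1 + i \sqrt{43}} \approx 2300.0 - 1.6783 i$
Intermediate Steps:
$T = 3 - \sqrt{1 + i \sqrt{43}}$ ($T = 3 - \sqrt{\sqrt{-23 - 20} + 1} = 3 - \sqrt{\sqrt{-43} + 1} = 3 - \sqrt{i \sqrt{43} + 1} = 3 - \sqrt{1 + i \sqrt{43}} \approx 1.0464 - 1.6783 i$)
$\left(-121\right) \left(-19\right) + T = \left(-121\right) \left(-19\right) + \left(3 - \sqrt{1 + i \sqrt{43}}\right) = 2299 + \left(3 - \sqrt{1 + i \sqrt{43}}\right) = 2302 - \sqrt{1 + i \sqrt{43}}$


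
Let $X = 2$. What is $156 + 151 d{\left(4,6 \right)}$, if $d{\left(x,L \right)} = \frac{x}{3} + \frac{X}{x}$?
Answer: $\frac{2597}{6} \approx 432.83$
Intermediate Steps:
$d{\left(x,L \right)} = \frac{2}{x} + \frac{x}{3}$ ($d{\left(x,L \right)} = \frac{x}{3} + \frac{2}{x} = \frac{2}{x} + \frac{x}{3}$)
$156 + 151 d{\left(4,6 \right)} = 156 + 151 \left(\frac{2}{4} + \frac{1}{3} \cdot 4\right) = 156 + 151 \left(2 \cdot \frac{1}{4} + \frac{4}{3}\right) = 156 + 151 \left(\frac{1}{2} + \frac{4}{3}\right) = 156 + 151 \cdot \frac{11}{6} = 156 + \frac{1661}{6} = \frac{2597}{6}$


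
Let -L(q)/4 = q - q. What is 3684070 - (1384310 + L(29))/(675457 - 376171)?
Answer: 551294594855/149643 ≈ 3.6841e+6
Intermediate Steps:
L(q) = 0 (L(q) = -4*(q - q) = -4*0 = 0)
3684070 - (1384310 + L(29))/(675457 - 376171) = 3684070 - (1384310 + 0)/(675457 - 376171) = 3684070 - 1384310/299286 = 3684070 - 1*692155/149643 = 3684070 - 692155/149643 = 551294594855/149643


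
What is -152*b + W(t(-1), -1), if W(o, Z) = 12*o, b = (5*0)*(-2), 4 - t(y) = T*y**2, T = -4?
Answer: 96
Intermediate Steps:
t(y) = 4 + 4*y**2 (t(y) = 4 - (-4)*y**2 = 4 + 4*y**2)
b = 0 (b = 0*(-2) = 0)
-152*b + W(t(-1), -1) = -152*0 + 12*(4 + 4*(-1)**2) = 0 + 12*(4 + 4*1) = 0 + 12*(4 + 4) = 0 + 12*8 = 0 + 96 = 96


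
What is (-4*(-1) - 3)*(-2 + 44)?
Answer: 42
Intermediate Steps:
(-4*(-1) - 3)*(-2 + 44) = (4 - 3)*42 = 1*42 = 42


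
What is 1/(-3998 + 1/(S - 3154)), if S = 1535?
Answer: -1619/6472763 ≈ -0.00025012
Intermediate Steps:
1/(-3998 + 1/(S - 3154)) = 1/(-3998 + 1/(1535 - 3154)) = 1/(-3998 + 1/(-1619)) = 1/(-3998 - 1/1619) = 1/(-6472763/1619) = -1619/6472763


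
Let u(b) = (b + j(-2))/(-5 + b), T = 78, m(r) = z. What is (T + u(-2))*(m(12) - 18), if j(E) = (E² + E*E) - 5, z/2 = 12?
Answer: 3270/7 ≈ 467.14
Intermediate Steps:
z = 24 (z = 2*12 = 24)
m(r) = 24
j(E) = -5 + 2*E² (j(E) = (E² + E²) - 5 = 2*E² - 5 = -5 + 2*E²)
u(b) = (3 + b)/(-5 + b) (u(b) = (b + (-5 + 2*(-2)²))/(-5 + b) = (b + (-5 + 2*4))/(-5 + b) = (b + (-5 + 8))/(-5 + b) = (b + 3)/(-5 + b) = (3 + b)/(-5 + b))
(T + u(-2))*(m(12) - 18) = (78 + (3 - 2)/(-5 - 2))*(24 - 18) = (78 + 1/(-7))*6 = (78 - ⅐*1)*6 = (78 - ⅐)*6 = (545/7)*6 = 3270/7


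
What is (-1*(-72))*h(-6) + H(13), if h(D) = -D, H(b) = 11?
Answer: 443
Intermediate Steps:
(-1*(-72))*h(-6) + H(13) = (-1*(-72))*(-1*(-6)) + 11 = 72*6 + 11 = 432 + 11 = 443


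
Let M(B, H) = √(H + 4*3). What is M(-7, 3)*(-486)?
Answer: -486*√15 ≈ -1882.3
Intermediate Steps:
M(B, H) = √(12 + H) (M(B, H) = √(H + 12) = √(12 + H))
M(-7, 3)*(-486) = √(12 + 3)*(-486) = √15*(-486) = -486*√15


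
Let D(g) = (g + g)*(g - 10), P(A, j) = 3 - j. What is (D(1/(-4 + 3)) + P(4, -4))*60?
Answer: 1740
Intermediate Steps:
D(g) = 2*g*(-10 + g) (D(g) = (2*g)*(-10 + g) = 2*g*(-10 + g))
(D(1/(-4 + 3)) + P(4, -4))*60 = (2*(-10 + 1/(-4 + 3))/(-4 + 3) + (3 - 1*(-4)))*60 = (2*(-10 + 1/(-1))/(-1) + (3 + 4))*60 = (2*(-1)*(-10 - 1) + 7)*60 = (2*(-1)*(-11) + 7)*60 = (22 + 7)*60 = 29*60 = 1740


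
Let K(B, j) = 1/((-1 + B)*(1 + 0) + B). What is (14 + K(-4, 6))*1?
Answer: 125/9 ≈ 13.889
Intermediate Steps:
K(B, j) = 1/(-1 + 2*B) (K(B, j) = 1/((-1 + B)*1 + B) = 1/((-1 + B) + B) = 1/(-1 + 2*B))
(14 + K(-4, 6))*1 = (14 + 1/(-1 + 2*(-4)))*1 = (14 + 1/(-1 - 8))*1 = (14 + 1/(-9))*1 = (14 - 1/9)*1 = (125/9)*1 = 125/9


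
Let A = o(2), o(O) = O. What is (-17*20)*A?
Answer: -680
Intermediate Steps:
A = 2
(-17*20)*A = -17*20*2 = -340*2 = -680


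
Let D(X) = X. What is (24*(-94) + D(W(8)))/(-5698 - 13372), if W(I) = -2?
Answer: 1129/9535 ≈ 0.11841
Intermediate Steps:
(24*(-94) + D(W(8)))/(-5698 - 13372) = (24*(-94) - 2)/(-5698 - 13372) = (-2256 - 2)/(-19070) = -2258*(-1/19070) = 1129/9535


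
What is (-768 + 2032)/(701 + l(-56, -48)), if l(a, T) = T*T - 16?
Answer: 1264/2989 ≈ 0.42288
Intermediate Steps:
l(a, T) = -16 + T² (l(a, T) = T² - 16 = -16 + T²)
(-768 + 2032)/(701 + l(-56, -48)) = (-768 + 2032)/(701 + (-16 + (-48)²)) = 1264/(701 + (-16 + 2304)) = 1264/(701 + 2288) = 1264/2989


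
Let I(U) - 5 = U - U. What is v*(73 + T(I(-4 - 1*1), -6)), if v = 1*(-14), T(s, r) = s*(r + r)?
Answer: -182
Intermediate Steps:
I(U) = 5 (I(U) = 5 + (U - U) = 5 + 0 = 5)
T(s, r) = 2*r*s (T(s, r) = s*(2*r) = 2*r*s)
v = -14
v*(73 + T(I(-4 - 1*1), -6)) = -14*(73 + 2*(-6)*5) = -14*(73 - 60) = -14*13 = -182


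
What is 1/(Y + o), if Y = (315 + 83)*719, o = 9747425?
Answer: 1/10033587 ≈ 9.9665e-8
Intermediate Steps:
Y = 286162 (Y = 398*719 = 286162)
1/(Y + o) = 1/(286162 + 9747425) = 1/10033587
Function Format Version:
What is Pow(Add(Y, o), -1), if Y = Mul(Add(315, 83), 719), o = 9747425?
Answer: Rational(1, 10033587) ≈ 9.9665e-8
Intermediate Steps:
Y = 286162 (Y = Mul(398, 719) = 286162)
Pow(Add(Y, o), -1) = Pow(Add(286162, 9747425), -1) = Pow(10033587, -1) = Rational(1, 10033587)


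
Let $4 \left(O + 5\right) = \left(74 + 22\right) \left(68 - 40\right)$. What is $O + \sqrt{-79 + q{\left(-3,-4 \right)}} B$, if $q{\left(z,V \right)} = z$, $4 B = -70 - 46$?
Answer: $667 - 29 i \sqrt{82} \approx 667.0 - 262.61 i$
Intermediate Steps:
$B = -29$ ($B = \frac{-70 - 46}{4} = \frac{1}{4} \left(-116\right) = -29$)
$O = 667$ ($O = -5 + \frac{\left(74 + 22\right) \left(68 - 40\right)}{4} = -5 + \frac{96 \cdot 28}{4} = -5 + \frac{1}{4} \cdot 2688 = -5 + 672 = 667$)
$O + \sqrt{-79 + q{\left(-3,-4 \right)}} B = 667 + \sqrt{-79 - 3} \left(-29\right) = 667 + \sqrt{-82} \left(-29\right) = 667 + i \sqrt{82} \left(-29\right) = 667 - 29 i \sqrt{82}$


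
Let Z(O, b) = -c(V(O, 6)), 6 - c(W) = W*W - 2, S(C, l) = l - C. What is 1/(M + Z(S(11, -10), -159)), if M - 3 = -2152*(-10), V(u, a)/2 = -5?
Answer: 1/21615 ≈ 4.6264e-5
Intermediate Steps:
V(u, a) = -10 (V(u, a) = 2*(-5) = -10)
c(W) = 8 - W**2 (c(W) = 6 - (W*W - 2) = 6 - (W**2 - 2) = 6 - (-2 + W**2) = 6 + (2 - W**2) = 8 - W**2)
M = 21523 (M = 3 - 2152*(-10) = 3 + 21520 = 21523)
Z(O, b) = 92 (Z(O, b) = -(8 - 1*(-10)**2) = -(8 - 1*100) = -(8 - 100) = -1*(-92) = 92)
1/(M + Z(S(11, -10), -159)) = 1/(21523 + 92) = 1/21615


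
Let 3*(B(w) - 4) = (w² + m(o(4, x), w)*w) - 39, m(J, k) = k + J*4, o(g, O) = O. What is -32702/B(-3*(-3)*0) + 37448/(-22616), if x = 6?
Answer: 92406425/25443 ≈ 3631.9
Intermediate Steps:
m(J, k) = k + 4*J
B(w) = -9 + w²/3 + w*(24 + w)/3 (B(w) = 4 + ((w² + (w + 4*6)*w) - 39)/3 = 4 + ((w² + (w + 24)*w) - 39)/3 = 4 + ((w² + (24 + w)*w) - 39)/3 = 4 + ((w² + w*(24 + w)) - 39)/3 = 4 + (-39 + w² + w*(24 + w))/3 = 4 + (-13 + w²/3 + w*(24 + w)/3) = -9 + w²/3 + w*(24 + w)/3)
-32702/B(-3*(-3)*0) + 37448/(-22616) = -32702/(-9 + 8*(-3*(-3)*0) + 2*(-3*(-3)*0)²/3) + 37448/(-22616) = -32702/(-9 + 8*(9*0) + 2*(9*0)²/3) + 37448*(-1/22616) = -32702/(-9 + 8*0 + (⅔)*0²) - 4681/2827 = -32702/(-9 + 0 + (⅔)*0) - 4681/2827 = -32702/(-9 + 0 + 0) - 4681/2827 = -32702/(-9) - 4681/2827 = -32702*(-⅑) - 4681/2827 = 32702/9 - 4681/2827 = 92406425/25443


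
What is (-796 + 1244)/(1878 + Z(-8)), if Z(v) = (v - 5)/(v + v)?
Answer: 7168/30061 ≈ 0.23845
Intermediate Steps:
Z(v) = (-5 + v)/(2*v) (Z(v) = (-5 + v)/((2*v)) = (-5 + v)*(1/(2*v)) = (-5 + v)/(2*v))
(-796 + 1244)/(1878 + Z(-8)) = (-796 + 1244)/(1878 + (½)*(-5 - 8)/(-8)) = 448/(1878 + (½)*(-⅛)*(-13)) = 448/(1878 + 13/16) = 448/(30061/16) = 448*(16/30061) = 7168/30061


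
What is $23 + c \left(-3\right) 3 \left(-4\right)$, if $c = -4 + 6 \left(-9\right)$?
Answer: $-2065$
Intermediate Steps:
$c = -58$ ($c = -4 - 54 = -58$)
$23 + c \left(-3\right) 3 \left(-4\right) = 23 - 58 \left(-3\right) 3 \left(-4\right) = 23 - 58 \left(\left(-9\right) \left(-4\right)\right) = 23 - 2088 = -2065$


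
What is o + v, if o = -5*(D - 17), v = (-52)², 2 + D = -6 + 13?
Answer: 2764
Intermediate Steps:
D = 5 (D = -2 + (-6 + 13) = -2 + 7 = 5)
v = 2704
o = 60 (o = -5*(5 - 17) = -5*(-12) = 60)
o + v = 60 + 2704 = 2764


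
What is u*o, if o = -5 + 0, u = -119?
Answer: 595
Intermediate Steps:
o = -5
u*o = -119*(-5) = 595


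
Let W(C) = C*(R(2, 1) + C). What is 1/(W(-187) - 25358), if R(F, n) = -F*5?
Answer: 1/11481 ≈ 8.7100e-5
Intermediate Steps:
R(F, n) = -5*F
W(C) = C*(-10 + C) (W(C) = C*(-5*2 + C) = C*(-10 + C))
1/(W(-187) - 25358) = 1/(-187*(-10 - 187) - 25358) = 1/(-187*(-197) - 25358) = 1/(36839 - 25358) = 1/11481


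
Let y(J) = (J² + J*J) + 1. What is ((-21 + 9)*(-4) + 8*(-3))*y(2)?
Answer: 216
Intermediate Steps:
y(J) = 1 + 2*J² (y(J) = (J² + J²) + 1 = 2*J² + 1 = 1 + 2*J²)
((-21 + 9)*(-4) + 8*(-3))*y(2) = ((-21 + 9)*(-4) + 8*(-3))*(1 + 2*2²) = (-12*(-4) - 24)*(1 + 2*4) = (48 - 24)*(1 + 8) = 24*9 = 216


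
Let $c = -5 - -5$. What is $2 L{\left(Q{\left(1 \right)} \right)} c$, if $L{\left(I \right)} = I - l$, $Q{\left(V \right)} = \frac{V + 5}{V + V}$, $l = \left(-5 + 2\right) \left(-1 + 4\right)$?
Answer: $0$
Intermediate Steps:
$l = -9$ ($l = \left(-3\right) 3 = -9$)
$Q{\left(V \right)} = \frac{5 + V}{2 V}$
$L{\left(I \right)} = 9 + I$ ($L{\left(I \right)} = I - -9 = I + 9 = 9 + I$)
$c = 0$ ($c = -5 + 5 = 0$)
$2 L{\left(Q{\left(1 \right)} \right)} c = 2 \left(9 + \frac{5 + 1}{2 \cdot 1}\right) 0 = 2 \left(9 + \frac{1}{2} \cdot 1 \cdot 6\right) 0 = 2 \left(9 + 3\right) 0 = 2 \cdot 12 \cdot 0 = 24 \cdot 0 = 0$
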